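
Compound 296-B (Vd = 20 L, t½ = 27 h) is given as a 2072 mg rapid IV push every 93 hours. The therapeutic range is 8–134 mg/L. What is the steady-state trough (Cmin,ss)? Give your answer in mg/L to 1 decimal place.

k = ln2/t½ = ln2/27 ≈ 0.025672 h⁻¹; fraction remaining f = e^(−kτ) = e^(−0.025672×93) ≈ 0.0919.
At steady state, accumulation factor R = 1/(1 − e^(−kτ)) ≈ 1.1012.
Each bolus raises the concentration by D/Vd = 2072/20 ≈ 103.600 mg/L.
Steady-state peak Cmax,ss = C₀·R ≈ 103.600 × 1.1012 ≈ 114.084 mg/L.
One interval later, Cmin,ss = Cmax,ss·e^(−kτ) ≈ 114.084 × 0.0919 ≈ 10.484 mg/L.
Trough 10.5 mg/L vs MEC 8 mg/L: adequate.

10.5 mg/L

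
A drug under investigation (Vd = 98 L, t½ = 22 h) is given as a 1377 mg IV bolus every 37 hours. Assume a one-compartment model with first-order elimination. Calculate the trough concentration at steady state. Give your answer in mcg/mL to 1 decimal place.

6.4 mcg/mL

τ/t½ = 37/22 ≈ 1.6818, so fraction remaining f = (1/2)^(37/22) ≈ 0.3117.
Each bolus raises the concentration by D/Vd = 1377/98 ≈ 14.051 mcg/mL.
Steady-state trough Cmin,ss = C₀·f/(1−f) ≈ 14.051 × 0.3117/0.6883 ≈ 6.363 mcg/mL.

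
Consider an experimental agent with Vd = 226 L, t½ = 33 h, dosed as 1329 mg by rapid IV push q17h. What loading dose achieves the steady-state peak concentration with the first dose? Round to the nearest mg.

4426 mg

f = (1/2)^(17/33) ≈ 0.699719; accumulation ratio R = 1/(1−f) ≈ 3.33021.
Loading dose to hit Cmax,ss on first dose: D_load = D_maint·R ≈ 1329 × 3.33021 ≈ 4425.85 mg.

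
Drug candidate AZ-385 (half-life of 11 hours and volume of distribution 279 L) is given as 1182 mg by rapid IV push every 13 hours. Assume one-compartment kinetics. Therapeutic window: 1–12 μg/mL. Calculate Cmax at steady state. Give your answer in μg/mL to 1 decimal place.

7.6 μg/mL

k = ln2/t½ = ln2/11 ≈ 0.063013 h⁻¹; fraction remaining f = e^(−kτ) = e^(−0.063013×13) ≈ 0.4408.
At steady state, accumulation factor R = 1/(1 − e^(−kτ)) ≈ 1.7883.
Each bolus raises the concentration by D/Vd = 1182/279 ≈ 4.237 μg/mL.
Steady-state peak Cmax,ss = C₀·R ≈ 4.237 × 1.7883 ≈ 7.577 μg/mL.
Peak 7.6 μg/mL vs MTC 12 μg/mL: below toxic threshold.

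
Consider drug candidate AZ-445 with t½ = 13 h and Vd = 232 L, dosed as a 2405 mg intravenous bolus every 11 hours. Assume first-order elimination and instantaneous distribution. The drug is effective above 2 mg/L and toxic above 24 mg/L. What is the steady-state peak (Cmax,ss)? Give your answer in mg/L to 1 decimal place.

Over one 11-h interval, 11/13 ≈ 0.84615 half-lives elapse, leaving f ≈ 0.5563 of each dose.
At steady state, accumulation factor R = 1/(1 − e^(−kτ)) ≈ 2.2538.
Single-dose peak C₀ = D/Vd = 2405/232 ≈ 10.366 mg/L.
Cmax,ss = C₀/(1 − f) ≈ 10.366/0.4437 ≈ 23.363 mg/L.
Peak 23.4 mg/L vs MTC 24 mg/L: below toxic threshold.

23.4 mg/L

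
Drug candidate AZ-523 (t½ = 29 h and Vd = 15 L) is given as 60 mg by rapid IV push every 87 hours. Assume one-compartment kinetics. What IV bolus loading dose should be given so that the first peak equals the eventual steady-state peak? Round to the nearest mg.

f = (1/2)^(87/29) ≈ 0.125000; accumulation ratio R = 1/(1−f) ≈ 1.14286.
Loading dose to hit Cmax,ss on first dose: D_load = D_maint·R ≈ 60 × 1.14286 ≈ 68.57 mg.

69 mg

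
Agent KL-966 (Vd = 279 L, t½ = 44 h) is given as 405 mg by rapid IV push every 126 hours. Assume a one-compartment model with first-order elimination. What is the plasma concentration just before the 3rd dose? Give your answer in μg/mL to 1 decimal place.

0.2 μg/mL

f = (1/2)^(τ/t½) = (1/2)^(126/44) ≈ 0.1374.
C₀ = D/Vd = 405/279 ≈ 1.452 μg/mL.
Before the 3rd dose, 2 doses have been given. Superposition: Cmin = C₀·(f + f²).
≈ 1.452 × (0.1374 + 0.0189) ≈ 1.452 × 0.1563 ≈ 0.227 μg/mL.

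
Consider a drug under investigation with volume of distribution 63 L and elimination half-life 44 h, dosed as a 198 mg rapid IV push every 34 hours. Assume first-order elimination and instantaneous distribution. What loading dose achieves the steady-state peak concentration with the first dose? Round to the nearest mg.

f = (1/2)^(34/44) ≈ 0.585310; accumulation ratio R = 1/(1−f) ≈ 2.41144.
Loading dose to hit Cmax,ss on first dose: D_load = D_maint·R ≈ 198 × 2.41144 ≈ 477.47 mg.

477 mg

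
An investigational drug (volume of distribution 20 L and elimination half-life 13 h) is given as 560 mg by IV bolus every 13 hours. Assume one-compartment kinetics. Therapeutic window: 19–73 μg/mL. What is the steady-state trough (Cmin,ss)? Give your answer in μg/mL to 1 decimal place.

The dosing interval is 1 half-life, so f = 2^(−1) = 0.5.
At steady state, R = 1/(1 − 0.5) = 2/1.
Single-dose peak C₀ = D/Vd = 560/20 = 28 μg/mL.
Steady-state peak Cmax,ss = C₀·R = 28 × 2/1 ≈ 56.000 μg/mL.
Steady-state trough Cmin,ss = Cmax,ss·f ≈ 56.000 × 0.5 ≈ 28.000 μg/mL.
Trough 28.0 μg/mL vs MEC 19 μg/mL: adequate.

28.0 μg/mL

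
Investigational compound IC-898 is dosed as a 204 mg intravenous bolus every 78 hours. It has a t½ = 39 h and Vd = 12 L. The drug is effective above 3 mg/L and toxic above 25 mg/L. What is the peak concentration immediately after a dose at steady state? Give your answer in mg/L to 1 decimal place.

The dosing interval is 2 half-lives, so f = 2^(−2) = 0.25.
At steady state, R = 1/(1 − 0.25) = 4/3.
Single-dose peak C₀ = D/Vd = 204/12 = 17 mg/L.
Steady-state peak Cmax,ss = C₀·R = 17 × 4/3 ≈ 22.667 mg/L.
Peak 22.7 mg/L vs MTC 25 mg/L: below toxic threshold.

22.7 mg/L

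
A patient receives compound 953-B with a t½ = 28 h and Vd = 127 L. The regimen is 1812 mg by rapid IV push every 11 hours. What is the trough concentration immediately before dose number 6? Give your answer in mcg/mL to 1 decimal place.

f = (1/2)^(τ/t½) = (1/2)^(11/28) ≈ 0.7616.
C₀ = D/Vd = 1812/127 ≈ 14.268 mcg/mL.
Before the 6th dose, 5 doses have been given. Superposition: Cmin = C₀·(f + f² + … + f^5).
≈ 14.268 × (0.7616 + 0.5800 + 0.4418 + 0.3364 + 0.2562) ≈ 14.268 × 2.3760 ≈ 33.901 mcg/mL.

33.9 mcg/mL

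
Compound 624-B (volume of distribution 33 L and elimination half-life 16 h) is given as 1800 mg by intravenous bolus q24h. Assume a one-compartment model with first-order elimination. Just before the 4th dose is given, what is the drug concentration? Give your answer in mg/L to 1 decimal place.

28.5 mg/L

f = (1/2)^(τ/t½) = (1/2)^(24/16) ≈ 0.3536.
C₀ = D/Vd = 1800/33 ≈ 54.545 mg/L.
Before the 4th dose, 3 doses have been given. Superposition: Cmin = C₀·(f + f² + … + f^3).
≈ 54.545 × (0.3536 + 0.1250 + 0.0442) ≈ 54.545 × 0.5228 ≈ 28.516 mg/L.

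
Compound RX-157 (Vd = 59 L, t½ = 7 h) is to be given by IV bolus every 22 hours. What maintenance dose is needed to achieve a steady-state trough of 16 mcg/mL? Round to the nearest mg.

7394 mg

τ/t½ = 22/7 ≈ 3.1429, so f = (1/2)^(22/7) ≈ 0.113215.
Cmin,ss = (D/Vd)·f/(1−f), so D = Cmin,ss·Vd·(1−f)/f.
D = 16 × 59 × (1−f)/f ≈ 16 × 59 × 7.83275 ≈ 7394.12 mg.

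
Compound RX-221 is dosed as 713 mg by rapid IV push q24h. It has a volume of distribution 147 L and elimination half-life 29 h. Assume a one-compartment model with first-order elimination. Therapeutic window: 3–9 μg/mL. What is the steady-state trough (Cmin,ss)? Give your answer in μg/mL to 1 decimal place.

6.3 μg/mL

k = ln2/t½ = ln2/29 ≈ 0.023902 h⁻¹; fraction remaining f = e^(−kτ) = e^(−0.023902×24) ≈ 0.5635.
Accumulation ratio R = 1/(1 − f) ≈ 1/0.4365 ≈ 2.2910.
Each bolus raises the concentration by D/Vd = 713/147 ≈ 4.850 μg/mL.
Cmax,ss = C₀/(1 − f) ≈ 4.850/0.4365 ≈ 11.111 μg/mL.
One interval later, Cmin,ss = Cmax,ss·e^(−kτ) ≈ 11.111 × 0.5635 ≈ 6.261 μg/mL.
Trough 6.3 μg/mL vs MEC 3 μg/mL: adequate.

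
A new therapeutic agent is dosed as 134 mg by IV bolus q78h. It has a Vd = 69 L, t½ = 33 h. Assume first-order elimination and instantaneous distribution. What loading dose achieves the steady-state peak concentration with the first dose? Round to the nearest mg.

f = (1/2)^(78/33) ≈ 0.194301; accumulation ratio R = 1/(1−f) ≈ 1.24116.
Loading dose to hit Cmax,ss on first dose: D_load = D_maint·R ≈ 134 × 1.24116 ≈ 166.32 mg.

166 mg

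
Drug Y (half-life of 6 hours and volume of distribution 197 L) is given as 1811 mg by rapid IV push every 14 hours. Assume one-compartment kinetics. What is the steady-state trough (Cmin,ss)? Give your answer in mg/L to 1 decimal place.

k = ln2/t½ = ln2/6 ≈ 0.115525 h⁻¹; fraction remaining f = e^(−kτ) = e^(−0.115525×14) ≈ 0.1984.
At steady state, accumulation factor R = 1/(1 − e^(−kτ)) ≈ 1.2475.
Single-dose peak C₀ = D/Vd = 1811/197 ≈ 9.193 mg/L.
Cmax,ss = C₀/(1 − f) ≈ 9.193/0.8016 ≈ 11.468 mg/L.
One interval later, Cmin,ss = Cmax,ss·e^(−kτ) ≈ 11.468 × 0.1984 ≈ 2.275 mg/L.

2.3 mg/L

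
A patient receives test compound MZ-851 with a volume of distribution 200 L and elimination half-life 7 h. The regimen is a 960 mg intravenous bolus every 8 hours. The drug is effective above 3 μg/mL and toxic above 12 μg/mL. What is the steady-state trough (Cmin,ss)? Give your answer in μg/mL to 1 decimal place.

4.0 μg/mL

Over one 8-h interval, 8/7 ≈ 1.1429 half-lives elapse, leaving f ≈ 0.4529 of each dose.
Accumulation ratio R = 1/(1 − f) ≈ 1/0.5471 ≈ 1.8278.
Each bolus raises the concentration by D/Vd = 960/200 ≈ 4.800 μg/mL.
Cmax,ss = C₀/(1 − f) ≈ 4.800/0.5471 ≈ 8.774 μg/mL.
One interval later, Cmin,ss = Cmax,ss·e^(−kτ) ≈ 8.774 × 0.4529 ≈ 3.974 μg/mL.
Trough 4.0 μg/mL vs MEC 3 μg/mL: adequate.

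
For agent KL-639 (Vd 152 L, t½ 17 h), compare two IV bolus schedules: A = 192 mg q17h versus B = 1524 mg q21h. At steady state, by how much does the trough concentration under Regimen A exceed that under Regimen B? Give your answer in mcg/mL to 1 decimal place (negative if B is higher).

Regimen A: f = (1/2)^(17/17) ≈ 0.5000; Cmin,ss = (192/152)·f/(1−f) ≈ 1.263 mcg/mL.
Regimen B: f = (1/2)^(21/17) ≈ 0.4248; Cmin,ss = (1524/152)·f/(1−f) ≈ 7.405 mcg/mL.
Difference ≈ 1.263 − 7.405 ≈ -6.142 mcg/mL.

-6.1 mcg/mL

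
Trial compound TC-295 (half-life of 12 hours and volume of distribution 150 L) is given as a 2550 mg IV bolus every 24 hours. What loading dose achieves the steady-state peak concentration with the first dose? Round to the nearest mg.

3400 mg

f = (1/2)^(24/12) ≈ 0.250000; accumulation ratio R = 1/(1−f) ≈ 1.33333.
Loading dose to hit Cmax,ss on first dose: D_load = D_maint·R ≈ 2550 × 1.33333 ≈ 3399.99 mg.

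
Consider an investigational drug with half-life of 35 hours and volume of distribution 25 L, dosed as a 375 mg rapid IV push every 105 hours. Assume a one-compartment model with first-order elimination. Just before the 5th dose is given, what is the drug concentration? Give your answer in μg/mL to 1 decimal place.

2.1 μg/mL

f = (1/2)^(τ/t½) = (1/2)^(105/35) ≈ 0.1250.
C₀ = D/Vd = 375/25 ≈ 15.000 μg/mL.
Before the 5th dose, 4 doses have been given. Superposition: Cmin = C₀·(f + f² + … + f^4).
≈ 15.000 × (0.1250 + 0.0156 + 0.0020 + 0.0002) ≈ 15.000 × 0.1428 ≈ 2.142 μg/mL.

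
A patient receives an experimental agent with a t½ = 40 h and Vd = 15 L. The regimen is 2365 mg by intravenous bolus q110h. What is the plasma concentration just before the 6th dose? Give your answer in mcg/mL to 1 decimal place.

f = (1/2)^(τ/t½) = (1/2)^(110/40) ≈ 0.1487.
C₀ = D/Vd = 2365/15 ≈ 157.667 mcg/mL.
Before the 6th dose, 5 doses have been given. Superposition: Cmin = C₀·(f + f² + … + f^5).
≈ 157.667 × (0.1487 + 0.0221 + 0.0033 + 0.0005 + 0.0001) ≈ 157.667 × 0.1747 ≈ 27.544 mcg/mL.

27.5 mcg/mL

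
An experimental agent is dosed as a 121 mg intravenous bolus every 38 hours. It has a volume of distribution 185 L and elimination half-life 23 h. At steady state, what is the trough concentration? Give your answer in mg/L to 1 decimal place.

τ/t½ = 38/23 ≈ 1.6522, so fraction remaining f = (1/2)^(38/23) ≈ 0.3182.
Each bolus raises the concentration by D/Vd = 121/185 ≈ 0.654 mg/L.
Steady-state trough Cmin,ss = C₀·f/(1−f) ≈ 0.654 × 0.3182/0.6818 ≈ 0.305 mg/L.

0.3 mg/L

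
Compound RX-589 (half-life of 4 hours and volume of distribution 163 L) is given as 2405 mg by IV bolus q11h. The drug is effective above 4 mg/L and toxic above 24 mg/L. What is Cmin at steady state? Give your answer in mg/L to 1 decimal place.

2.6 mg/L

Over one 11-h interval, 11/4 ≈ 2.75 half-lives elapse, leaving f ≈ 0.1487 of each dose.
At steady state, accumulation factor R = 1/(1 − e^(−kτ)) ≈ 1.1747.
Each bolus raises the concentration by D/Vd = 2405/163 ≈ 14.755 mg/L.
Steady-state peak Cmax,ss = C₀·R ≈ 14.755 × 1.1747 ≈ 17.333 mg/L.
One interval later, Cmin,ss = Cmax,ss·e^(−kτ) ≈ 17.333 × 0.1487 ≈ 2.577 mg/L.
Trough 2.6 mg/L vs MEC 4 mg/L: subtherapeutic.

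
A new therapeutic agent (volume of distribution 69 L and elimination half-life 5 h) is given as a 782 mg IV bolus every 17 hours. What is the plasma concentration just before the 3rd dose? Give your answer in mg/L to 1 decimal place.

1.2 mg/L

f = (1/2)^(τ/t½) = (1/2)^(17/5) ≈ 0.0947.
C₀ = D/Vd = 782/69 ≈ 11.333 mg/L.
Before the 3rd dose, 2 doses have been given. Superposition: Cmin = C₀·(f + f²).
≈ 11.333 × (0.0947 + 0.0090) ≈ 11.333 × 0.1037 ≈ 1.175 mg/L.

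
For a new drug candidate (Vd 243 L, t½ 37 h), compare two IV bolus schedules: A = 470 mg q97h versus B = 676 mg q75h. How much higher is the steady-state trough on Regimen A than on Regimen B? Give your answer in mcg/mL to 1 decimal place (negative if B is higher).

Regimen A: f = (1/2)^(97/37) ≈ 0.1625; Cmin,ss = (470/243)·f/(1−f) ≈ 0.375 mcg/mL.
Regimen B: f = (1/2)^(75/37) ≈ 0.2454; Cmin,ss = (676/243)·f/(1−f) ≈ 0.905 mcg/mL.
Difference ≈ 0.375 − 0.905 ≈ -0.530 mcg/mL.

-0.5 mcg/mL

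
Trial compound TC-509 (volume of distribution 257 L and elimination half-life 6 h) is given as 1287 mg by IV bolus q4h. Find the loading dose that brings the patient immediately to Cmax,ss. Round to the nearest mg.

f = (1/2)^(4/6) ≈ 0.629961; accumulation ratio R = 1/(1−f) ≈ 2.70242.
Loading dose to hit Cmax,ss on first dose: D_load = D_maint·R ≈ 1287 × 2.70242 ≈ 3478.01 mg.

3478 mg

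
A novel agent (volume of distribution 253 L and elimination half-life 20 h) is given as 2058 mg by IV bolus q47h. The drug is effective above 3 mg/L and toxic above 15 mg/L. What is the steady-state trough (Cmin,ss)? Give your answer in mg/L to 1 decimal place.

τ/t½ = 47/20 ≈ 2.35, so fraction remaining f = (1/2)^(47/20) ≈ 0.1961.
At steady state, accumulation factor R = 1/(1 − e^(−kτ)) ≈ 1.2439.
Single-dose peak C₀ = D/Vd = 2058/253 ≈ 8.134 mg/L.
Steady-state peak Cmax,ss = C₀·R ≈ 8.134 × 1.2439 ≈ 10.118 mg/L.
Steady-state trough Cmin,ss = Cmax,ss·f ≈ 10.118 × 0.1961 ≈ 1.984 mg/L.
Trough 2.0 mg/L vs MEC 3 mg/L: subtherapeutic.

2.0 mg/L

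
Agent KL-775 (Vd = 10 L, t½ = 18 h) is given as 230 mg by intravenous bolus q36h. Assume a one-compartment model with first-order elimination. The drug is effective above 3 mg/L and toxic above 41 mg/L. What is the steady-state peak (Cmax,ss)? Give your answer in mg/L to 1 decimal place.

30.7 mg/L

τ = 36 h = 2 half-lives, so f = (1/2)^2 = 0.25.
Accumulation ratio R = 1/(1 − f) = 1/0.75 = 4/3.
Single-dose peak C₀ = D/Vd = 230/10 = 23 mg/L.
Steady-state peak Cmax,ss = C₀·R = 23 × 4/3 ≈ 30.667 mg/L.
Peak 30.7 mg/L vs MTC 41 mg/L: below toxic threshold.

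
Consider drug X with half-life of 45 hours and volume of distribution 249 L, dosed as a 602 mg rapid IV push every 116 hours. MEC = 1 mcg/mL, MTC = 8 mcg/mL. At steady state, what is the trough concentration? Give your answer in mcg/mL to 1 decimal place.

k = ln2/t½ = ln2/45 ≈ 0.015403 h⁻¹; fraction remaining f = e^(−kτ) = e^(−0.015403×116) ≈ 0.1675.
Each bolus raises the concentration by D/Vd = 602/249 ≈ 2.418 mcg/mL.
Steady-state trough Cmin,ss = C₀·f/(1−f) ≈ 2.418 × 0.1675/0.8325 ≈ 0.487 mcg/mL.
Trough 0.5 mcg/mL vs MEC 1 mcg/mL: subtherapeutic.

0.5 mcg/mL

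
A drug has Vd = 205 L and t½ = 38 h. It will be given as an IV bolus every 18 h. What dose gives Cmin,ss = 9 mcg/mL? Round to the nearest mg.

τ/t½ = 18/38 ≈ 0.47368, so f = (1/2)^(18/38) ≈ 0.720123.
Cmin,ss = (D/Vd)·f/(1−f), so D = Cmin,ss·Vd·(1−f)/f.
D = 9 × 205 × (1−f)/f ≈ 9 × 205 × 0.38865 ≈ 717.06 mg.

717 mg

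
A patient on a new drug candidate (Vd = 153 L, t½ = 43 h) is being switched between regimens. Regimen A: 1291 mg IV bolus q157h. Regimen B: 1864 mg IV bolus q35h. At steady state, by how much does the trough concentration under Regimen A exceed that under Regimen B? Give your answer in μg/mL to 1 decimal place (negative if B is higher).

-15.3 μg/mL

Regimen A: f = (1/2)^(157/43) ≈ 0.0796; Cmin,ss = (1291/153)·f/(1−f) ≈ 0.730 μg/mL.
Regimen B: f = (1/2)^(35/43) ≈ 0.5688; Cmin,ss = (1864/153)·f/(1−f) ≈ 16.071 μg/mL.
Difference ≈ 0.730 − 16.071 ≈ -15.341 μg/mL.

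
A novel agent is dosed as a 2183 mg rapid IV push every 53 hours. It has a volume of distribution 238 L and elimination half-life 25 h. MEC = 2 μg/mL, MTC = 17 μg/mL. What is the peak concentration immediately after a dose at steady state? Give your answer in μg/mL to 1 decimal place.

11.9 μg/mL

τ/t½ = 53/25 ≈ 2.12, so fraction remaining f = (1/2)^(53/25) ≈ 0.2300.
Accumulation ratio R = 1/(1 − f) ≈ 1/0.7700 ≈ 1.2987.
Each bolus raises the concentration by D/Vd = 2183/238 ≈ 9.172 μg/mL.
Steady-state peak Cmax,ss = C₀·R ≈ 9.172 × 1.2987 ≈ 11.912 μg/mL.
Peak 11.9 μg/mL vs MTC 17 μg/mL: below toxic threshold.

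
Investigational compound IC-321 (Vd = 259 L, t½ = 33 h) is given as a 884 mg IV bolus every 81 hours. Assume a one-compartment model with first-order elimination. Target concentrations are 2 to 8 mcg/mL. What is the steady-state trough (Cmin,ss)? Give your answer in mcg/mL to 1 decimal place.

0.8 mcg/mL

τ/t½ = 81/33 ≈ 2.4545, so fraction remaining f = (1/2)^(81/33) ≈ 0.1824.
Single-dose peak C₀ = D/Vd = 884/259 ≈ 3.413 mcg/mL.
Steady-state trough Cmin,ss = C₀·f/(1−f) ≈ 3.413 × 0.1824/0.8176 ≈ 0.761 mcg/mL.
Trough 0.8 mcg/mL vs MEC 2 mcg/mL: subtherapeutic.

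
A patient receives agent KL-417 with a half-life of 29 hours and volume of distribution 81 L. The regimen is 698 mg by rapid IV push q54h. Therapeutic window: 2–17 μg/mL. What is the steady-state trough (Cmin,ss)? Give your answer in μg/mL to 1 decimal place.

3.3 μg/mL

τ/t½ = 54/29 ≈ 1.8621, so fraction remaining f = (1/2)^(54/29) ≈ 0.2751.
Each bolus raises the concentration by D/Vd = 698/81 ≈ 8.617 μg/mL.
Steady-state trough Cmin,ss = C₀·f/(1−f) ≈ 8.617 × 0.2751/0.7249 ≈ 3.270 μg/mL.
Trough 3.3 μg/mL vs MEC 2 μg/mL: adequate.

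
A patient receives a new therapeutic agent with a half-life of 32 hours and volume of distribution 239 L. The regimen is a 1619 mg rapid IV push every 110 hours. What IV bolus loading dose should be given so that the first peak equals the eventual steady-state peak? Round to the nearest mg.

1784 mg

f = (1/2)^(110/32) ≈ 0.092302; accumulation ratio R = 1/(1−f) ≈ 1.10169.
Loading dose to hit Cmax,ss on first dose: D_load = D_maint·R ≈ 1619 × 1.10169 ≈ 1783.64 mg.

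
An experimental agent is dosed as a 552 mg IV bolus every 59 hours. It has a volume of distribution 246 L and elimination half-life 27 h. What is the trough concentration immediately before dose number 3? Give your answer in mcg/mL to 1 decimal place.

f = (1/2)^(τ/t½) = (1/2)^(59/27) ≈ 0.2199.
C₀ = D/Vd = 552/246 ≈ 2.244 mcg/mL.
Before the 3rd dose, 2 doses have been given. Superposition: Cmin = C₀·(f + f²).
≈ 2.244 × (0.2199 + 0.0484) ≈ 2.244 × 0.2683 ≈ 0.602 mcg/mL.

0.6 mcg/mL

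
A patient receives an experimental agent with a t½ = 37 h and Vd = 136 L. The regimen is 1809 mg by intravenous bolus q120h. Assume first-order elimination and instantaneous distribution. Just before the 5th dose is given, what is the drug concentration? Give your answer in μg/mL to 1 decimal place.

1.6 μg/mL

f = (1/2)^(τ/t½) = (1/2)^(120/37) ≈ 0.1056.
C₀ = D/Vd = 1809/136 ≈ 13.301 μg/mL.
Before the 5th dose, 4 doses have been given. Superposition: Cmin = C₀·(f + f² + … + f^4).
≈ 13.301 × (0.1056 + 0.0112 + 0.0012 + 0.0001) ≈ 13.301 × 0.1181 ≈ 1.571 μg/mL.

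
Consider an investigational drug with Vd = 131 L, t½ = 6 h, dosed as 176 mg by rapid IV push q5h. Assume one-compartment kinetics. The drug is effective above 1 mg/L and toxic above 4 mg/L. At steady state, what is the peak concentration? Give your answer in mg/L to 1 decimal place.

Over one 5-h interval, 5/6 ≈ 0.83333 half-lives elapse, leaving f ≈ 0.5612 of each dose.
At steady state, accumulation factor R = 1/(1 − e^(−kτ)) ≈ 2.2789.
Single-dose peak C₀ = D/Vd = 176/131 ≈ 1.344 mg/L.
Steady-state peak Cmax,ss = C₀·R ≈ 1.344 × 2.2789 ≈ 3.063 mg/L.
Peak 3.1 mg/L vs MTC 4 mg/L: below toxic threshold.

3.1 mg/L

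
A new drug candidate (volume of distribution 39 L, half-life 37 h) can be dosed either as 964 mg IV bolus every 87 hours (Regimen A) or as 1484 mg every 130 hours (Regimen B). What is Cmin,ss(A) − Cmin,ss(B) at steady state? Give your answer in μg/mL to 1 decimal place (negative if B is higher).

Regimen A: f = (1/2)^(87/37) ≈ 0.1960; Cmin,ss = (964/39)·f/(1−f) ≈ 6.026 μg/mL.
Regimen B: f = (1/2)^(130/37) ≈ 0.0876; Cmin,ss = (1484/39)·f/(1−f) ≈ 3.653 μg/mL.
Difference ≈ 6.026 − 3.653 ≈ 2.373 μg/mL.

2.4 μg/mL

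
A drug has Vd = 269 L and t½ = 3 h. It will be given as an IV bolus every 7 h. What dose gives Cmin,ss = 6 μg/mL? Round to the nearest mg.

τ/t½ = 7/3 ≈ 2.3333, so f = (1/2)^(7/3) ≈ 0.198425.
Cmin,ss = (D/Vd)·f/(1−f), so D = Cmin,ss·Vd·(1−f)/f.
D = 6 × 269 × (1−f)/f ≈ 6 × 269 × 4.03969 ≈ 6520.06 mg.

6520 mg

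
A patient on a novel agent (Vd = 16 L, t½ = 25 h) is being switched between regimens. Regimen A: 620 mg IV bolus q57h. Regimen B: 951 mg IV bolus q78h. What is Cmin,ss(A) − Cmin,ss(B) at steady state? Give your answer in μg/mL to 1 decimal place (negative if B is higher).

Regimen A: f = (1/2)^(57/25) ≈ 0.2059; Cmin,ss = (620/16)·f/(1−f) ≈ 10.047 μg/mL.
Regimen B: f = (1/2)^(78/25) ≈ 0.1150; Cmin,ss = (951/16)·f/(1−f) ≈ 7.724 μg/mL.
Difference ≈ 10.047 − 7.724 ≈ 2.323 μg/mL.

2.3 μg/mL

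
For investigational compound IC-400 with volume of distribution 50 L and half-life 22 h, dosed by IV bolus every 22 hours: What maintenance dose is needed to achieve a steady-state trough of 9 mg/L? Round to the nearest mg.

450 mg

τ/t½ = 22/22 ≈ 1, so f = (1/2)^(22/22) ≈ 0.500000.
Cmin,ss = (D/Vd)·f/(1−f), so D = Cmin,ss·Vd·(1−f)/f.
D = 9 × 50 × (1−f)/f ≈ 9 × 50 × 1.00000 ≈ 450.00 mg.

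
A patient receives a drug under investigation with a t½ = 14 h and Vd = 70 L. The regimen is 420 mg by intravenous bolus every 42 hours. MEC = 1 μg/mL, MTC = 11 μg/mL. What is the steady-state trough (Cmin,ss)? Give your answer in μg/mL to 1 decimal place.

0.9 μg/mL

The dosing interval is 3 half-lives, so f = 2^(−3) = 0.125.
Accumulation ratio R = 1/(1 − f) = 1/0.875 = 8/7.
Single-dose peak C₀ = D/Vd = 420/70 = 6 μg/mL.
Steady-state peak Cmax,ss = C₀·R = 6 × 8/7 ≈ 6.857 μg/mL.
Steady-state trough Cmin,ss = Cmax,ss·f ≈ 6.857 × 0.125 ≈ 0.857 μg/mL.
Trough 0.9 μg/mL vs MEC 1 μg/mL: subtherapeutic.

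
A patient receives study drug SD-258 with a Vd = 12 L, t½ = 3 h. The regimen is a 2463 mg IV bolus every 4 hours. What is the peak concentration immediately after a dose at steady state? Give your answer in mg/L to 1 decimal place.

340.3 mg/L

k = ln2/t½ = ln2/3 ≈ 0.231049 h⁻¹; fraction remaining f = e^(−kτ) = e^(−0.231049×4) ≈ 0.3969.
Accumulation ratio R = 1/(1 − f) ≈ 1/0.6031 ≈ 1.6581.
Single-dose peak C₀ = D/Vd = 2463/12 ≈ 205.250 mg/L.
Steady-state peak Cmax,ss = C₀·R ≈ 205.250 × 1.6581 ≈ 340.325 mg/L.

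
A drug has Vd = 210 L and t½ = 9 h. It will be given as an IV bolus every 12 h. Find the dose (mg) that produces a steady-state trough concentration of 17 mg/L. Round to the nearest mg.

τ/t½ = 12/9 ≈ 1.3333, so f = (1/2)^(12/9) ≈ 0.396850.
Cmin,ss = (D/Vd)·f/(1−f), so D = Cmin,ss·Vd·(1−f)/f.
D = 17 × 210 × (1−f)/f ≈ 17 × 210 × 1.51984 ≈ 5425.83 mg.

5426 mg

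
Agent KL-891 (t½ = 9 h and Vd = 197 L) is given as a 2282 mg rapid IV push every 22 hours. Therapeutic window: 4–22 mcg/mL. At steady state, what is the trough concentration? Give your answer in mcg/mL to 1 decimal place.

Over one 22-h interval, 22/9 ≈ 2.4444 half-lives elapse, leaving f ≈ 0.1837 of each dose.
Accumulation ratio R = 1/(1 − f) ≈ 1/0.8163 ≈ 1.2250.
Single-dose peak C₀ = D/Vd = 2282/197 ≈ 11.584 mcg/mL.
Cmax,ss = C₀/(1 − f) ≈ 11.584/0.8163 ≈ 14.191 mcg/mL.
Steady-state trough Cmin,ss = Cmax,ss·f ≈ 14.191 × 0.1837 ≈ 2.607 mcg/mL.
Trough 2.6 mcg/mL vs MEC 4 mcg/mL: subtherapeutic.

2.6 mcg/mL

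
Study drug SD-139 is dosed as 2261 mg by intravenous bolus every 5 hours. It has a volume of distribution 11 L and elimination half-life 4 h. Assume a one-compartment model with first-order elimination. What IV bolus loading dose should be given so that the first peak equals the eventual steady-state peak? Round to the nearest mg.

3901 mg

f = (1/2)^(5/4) ≈ 0.420448; accumulation ratio R = 1/(1−f) ≈ 1.72547.
Loading dose to hit Cmax,ss on first dose: D_load = D_maint·R ≈ 2261 × 1.72547 ≈ 3901.29 mg.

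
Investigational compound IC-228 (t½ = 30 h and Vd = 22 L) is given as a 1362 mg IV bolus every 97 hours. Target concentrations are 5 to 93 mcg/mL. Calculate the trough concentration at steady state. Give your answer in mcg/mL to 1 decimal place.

7.4 mcg/mL

k = ln2/t½ = ln2/30 ≈ 0.023105 h⁻¹; fraction remaining f = e^(−kτ) = e^(−0.023105×97) ≈ 0.1063.
Each bolus raises the concentration by D/Vd = 1362/22 ≈ 61.909 mcg/mL.
Steady-state trough Cmin,ss = C₀·f/(1−f) ≈ 61.909 × 0.1063/0.8937 ≈ 7.364 mcg/mL.
Trough 7.4 mcg/mL vs MEC 5 mcg/mL: adequate.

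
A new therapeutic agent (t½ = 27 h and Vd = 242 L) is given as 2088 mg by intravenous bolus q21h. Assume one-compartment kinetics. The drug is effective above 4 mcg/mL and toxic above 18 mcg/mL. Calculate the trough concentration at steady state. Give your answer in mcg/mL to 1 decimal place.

12.1 mcg/mL

τ/t½ = 21/27 ≈ 0.77778, so fraction remaining f = (1/2)^(21/27) ≈ 0.5833.
At steady state, accumulation factor R = 1/(1 − e^(−kτ)) ≈ 2.3998.
Single-dose peak C₀ = D/Vd = 2088/242 ≈ 8.628 mcg/mL.
Steady-state peak Cmax,ss = C₀·R ≈ 8.628 × 2.3998 ≈ 20.705 mcg/mL.
Steady-state trough Cmin,ss = Cmax,ss·f ≈ 20.705 × 0.5833 ≈ 12.077 mcg/mL.
Trough 12.1 mcg/mL vs MEC 4 mcg/mL: adequate.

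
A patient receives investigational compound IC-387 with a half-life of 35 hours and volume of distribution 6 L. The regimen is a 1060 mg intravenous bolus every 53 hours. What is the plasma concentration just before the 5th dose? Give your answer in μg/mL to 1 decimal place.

f = (1/2)^(τ/t½) = (1/2)^(53/35) ≈ 0.3501.
C₀ = D/Vd = 1060/6 ≈ 176.667 μg/mL.
Before the 5th dose, 4 doses have been given. Superposition: Cmin = C₀·(f + f² + … + f^4).
≈ 176.667 × (0.3501 + 0.1226 + 0.0429 + 0.0150) ≈ 176.667 × 0.5306 ≈ 93.740 μg/mL.

93.7 μg/mL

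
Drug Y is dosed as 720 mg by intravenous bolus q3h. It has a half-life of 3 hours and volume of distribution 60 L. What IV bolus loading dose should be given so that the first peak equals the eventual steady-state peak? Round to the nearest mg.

f = (1/2)^(3/3) ≈ 0.500000; accumulation ratio R = 1/(1−f) ≈ 2.00000.
Loading dose to hit Cmax,ss on first dose: D_load = D_maint·R ≈ 720 × 2.00000 ≈ 1440.00 mg.

1440 mg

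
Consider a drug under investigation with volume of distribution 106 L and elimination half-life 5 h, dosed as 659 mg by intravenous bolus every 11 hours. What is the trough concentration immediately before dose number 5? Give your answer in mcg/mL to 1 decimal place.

f = (1/2)^(τ/t½) = (1/2)^(11/5) ≈ 0.2176.
C₀ = D/Vd = 659/106 ≈ 6.217 mcg/mL.
Before the 5th dose, 4 doses have been given. Superposition: Cmin = C₀·(f + f² + … + f^4).
≈ 6.217 × (0.2176 + 0.0473 + 0.0103 + 0.0022) ≈ 6.217 × 0.2774 ≈ 1.725 mcg/mL.

1.7 mcg/mL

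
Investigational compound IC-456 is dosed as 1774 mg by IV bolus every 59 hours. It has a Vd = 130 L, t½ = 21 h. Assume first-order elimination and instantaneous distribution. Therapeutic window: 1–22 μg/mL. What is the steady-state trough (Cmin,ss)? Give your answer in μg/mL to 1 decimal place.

2.3 μg/mL

k = ln2/t½ = ln2/21 ≈ 0.033007 h⁻¹; fraction remaining f = e^(−kτ) = e^(−0.033007×59) ≈ 0.1426.
Accumulation ratio R = 1/(1 − f) ≈ 1/0.8574 ≈ 1.1663.
Each bolus raises the concentration by D/Vd = 1774/130 ≈ 13.646 μg/mL.
Cmax,ss = C₀/(1 − f) ≈ 13.646/0.8574 ≈ 15.916 μg/mL.
One interval later, Cmin,ss = Cmax,ss·e^(−kτ) ≈ 15.916 × 0.1426 ≈ 2.270 μg/mL.
Trough 2.3 μg/mL vs MEC 1 μg/mL: adequate.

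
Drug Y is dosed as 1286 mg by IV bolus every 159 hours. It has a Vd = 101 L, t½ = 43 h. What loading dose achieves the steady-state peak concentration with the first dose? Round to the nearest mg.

f = (1/2)^(159/43) ≈ 0.077071; accumulation ratio R = 1/(1−f) ≈ 1.08351.
Loading dose to hit Cmax,ss on first dose: D_load = D_maint·R ≈ 1286 × 1.08351 ≈ 1393.39 mg.

1393 mg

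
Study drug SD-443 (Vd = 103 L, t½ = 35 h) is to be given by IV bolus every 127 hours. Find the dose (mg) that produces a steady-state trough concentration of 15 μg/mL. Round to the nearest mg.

τ/t½ = 127/35 ≈ 3.6286, so f = (1/2)^(127/35) ≈ 0.080852.
Cmin,ss = (D/Vd)·f/(1−f), so D = Cmin,ss·Vd·(1−f)/f.
D = 15 × 103 × (1−f)/f ≈ 15 × 103 × 11.36828 ≈ 17563.99 mg.

17564 mg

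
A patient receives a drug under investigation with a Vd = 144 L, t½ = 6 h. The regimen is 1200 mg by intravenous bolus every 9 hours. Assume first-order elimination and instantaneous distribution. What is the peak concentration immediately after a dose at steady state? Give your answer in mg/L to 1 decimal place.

12.9 mg/L

τ/t½ = 9/6 ≈ 1.5, so fraction remaining f = (1/2)^(9/6) ≈ 0.3536.
At steady state, accumulation factor R = 1/(1 − e^(−kτ)) ≈ 1.5470.
Each bolus raises the concentration by D/Vd = 1200/144 ≈ 8.333 mg/L.
Cmax,ss = C₀/(1 − f) ≈ 8.333/0.6464 ≈ 12.891 mg/L.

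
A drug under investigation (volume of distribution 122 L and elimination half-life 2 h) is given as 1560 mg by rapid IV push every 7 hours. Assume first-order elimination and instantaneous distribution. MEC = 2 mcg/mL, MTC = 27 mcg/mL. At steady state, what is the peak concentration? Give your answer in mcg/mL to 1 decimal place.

14.0 mcg/mL

k = ln2/t½ = ln2/2 ≈ 0.346574 h⁻¹; fraction remaining f = e^(−kτ) = e^(−0.346574×7) ≈ 0.0884.
At steady state, accumulation factor R = 1/(1 − e^(−kτ)) ≈ 1.0970.
Single-dose peak C₀ = D/Vd = 1560/122 ≈ 12.787 mcg/mL.
Steady-state peak Cmax,ss = C₀·R ≈ 12.787 × 1.0970 ≈ 14.027 mcg/mL.
Peak 14.0 mcg/mL vs MTC 27 mcg/mL: below toxic threshold.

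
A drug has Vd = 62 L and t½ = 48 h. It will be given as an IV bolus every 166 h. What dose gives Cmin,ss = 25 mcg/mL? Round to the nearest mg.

τ/t½ = 166/48 ≈ 3.4583, so f = (1/2)^(166/48) ≈ 0.090978.
Cmin,ss = (D/Vd)·f/(1−f), so D = Cmin,ss·Vd·(1−f)/f.
D = 25 × 62 × (1−f)/f ≈ 25 × 62 × 9.99167 ≈ 15487.09 mg.

15487 mg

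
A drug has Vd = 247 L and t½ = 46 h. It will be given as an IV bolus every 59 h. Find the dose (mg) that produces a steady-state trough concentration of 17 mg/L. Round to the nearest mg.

τ/t½ = 59/46 ≈ 1.2826, so f = (1/2)^(59/46) ≈ 0.411052.
Cmin,ss = (D/Vd)·f/(1−f), so D = Cmin,ss·Vd·(1−f)/f.
D = 17 × 247 × (1−f)/f ≈ 17 × 247 × 1.43278 ≈ 6016.24 mg.

6016 mg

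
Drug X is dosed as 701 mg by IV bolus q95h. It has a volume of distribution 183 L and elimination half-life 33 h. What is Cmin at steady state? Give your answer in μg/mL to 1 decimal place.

τ/t½ = 95/33 ≈ 2.8788, so fraction remaining f = (1/2)^(95/33) ≈ 0.1360.
Each bolus raises the concentration by D/Vd = 701/183 ≈ 3.831 μg/mL.
Steady-state trough Cmin,ss = C₀·f/(1−f) ≈ 3.831 × 0.1360/0.8640 ≈ 0.603 μg/mL.

0.6 μg/mL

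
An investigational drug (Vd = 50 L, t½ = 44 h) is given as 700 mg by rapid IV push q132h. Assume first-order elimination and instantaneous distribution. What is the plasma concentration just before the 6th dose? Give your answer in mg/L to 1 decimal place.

2.0 mg/L

f = (1/2)^(τ/t½) = (1/2)^(132/44) ≈ 0.1250.
C₀ = D/Vd = 700/50 ≈ 14.000 mg/L.
Before the 6th dose, 5 doses have been given. Superposition: Cmin = C₀·(f + f² + … + f^5).
≈ 14.000 × (0.1250 + 0.0156 + 0.0020 + 0.0002 + 0.0000) ≈ 14.000 × 0.1428 ≈ 1.999 mg/L.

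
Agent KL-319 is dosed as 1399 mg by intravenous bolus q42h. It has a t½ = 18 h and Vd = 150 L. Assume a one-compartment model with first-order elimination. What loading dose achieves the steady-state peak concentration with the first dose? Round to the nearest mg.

f = (1/2)^(42/18) ≈ 0.198425; accumulation ratio R = 1/(1−f) ≈ 1.24754.
Loading dose to hit Cmax,ss on first dose: D_load = D_maint·R ≈ 1399 × 1.24754 ≈ 1745.31 mg.

1745 mg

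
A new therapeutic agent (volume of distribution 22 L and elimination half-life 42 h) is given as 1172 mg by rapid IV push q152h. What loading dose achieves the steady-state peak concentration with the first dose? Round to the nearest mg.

f = (1/2)^(152/42) ≈ 0.081388; accumulation ratio R = 1/(1−f) ≈ 1.08860.
Loading dose to hit Cmax,ss on first dose: D_load = D_maint·R ≈ 1172 × 1.08860 ≈ 1275.84 mg.

1276 mg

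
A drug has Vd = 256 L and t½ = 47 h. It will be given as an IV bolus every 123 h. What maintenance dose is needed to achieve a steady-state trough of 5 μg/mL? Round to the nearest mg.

6573 mg

τ/t½ = 123/47 ≈ 2.617, so f = (1/2)^(123/47) ≈ 0.163004.
Cmin,ss = (D/Vd)·f/(1−f), so D = Cmin,ss·Vd·(1−f)/f.
D = 5 × 256 × (1−f)/f ≈ 5 × 256 × 5.13482 ≈ 6572.57 mg.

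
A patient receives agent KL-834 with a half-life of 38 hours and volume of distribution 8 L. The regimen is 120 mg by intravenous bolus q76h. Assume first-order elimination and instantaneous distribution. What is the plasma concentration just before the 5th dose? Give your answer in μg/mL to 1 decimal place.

f = (1/2)^(τ/t½) = (1/2)^(76/38) ≈ 0.2500.
C₀ = D/Vd = 120/8 ≈ 15.000 μg/mL.
Before the 5th dose, 4 doses have been given. Superposition: Cmin = C₀·(f + f² + … + f^4).
≈ 15.000 × (0.2500 + 0.0625 + 0.0156 + 0.0039) ≈ 15.000 × 0.3320 ≈ 4.980 μg/mL.

5.0 μg/mL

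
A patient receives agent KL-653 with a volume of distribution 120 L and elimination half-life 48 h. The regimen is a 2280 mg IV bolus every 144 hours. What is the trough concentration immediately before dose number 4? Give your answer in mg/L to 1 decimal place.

2.7 mg/L

f = (1/2)^(τ/t½) = (1/2)^(144/48) ≈ 0.1250.
C₀ = D/Vd = 2280/120 ≈ 19.000 mg/L.
Before the 4th dose, 3 doses have been given. Superposition: Cmin = C₀·(f + f² + … + f^3).
≈ 19.000 × (0.1250 + 0.0156 + 0.0020) ≈ 19.000 × 0.1426 ≈ 2.709 mg/L.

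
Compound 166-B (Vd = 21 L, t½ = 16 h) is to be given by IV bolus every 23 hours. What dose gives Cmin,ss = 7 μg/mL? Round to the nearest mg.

τ/t½ = 23/16 ≈ 1.4375, so f = (1/2)^(23/16) ≈ 0.369207.
Cmin,ss = (D/Vd)·f/(1−f), so D = Cmin,ss·Vd·(1−f)/f.
D = 7 × 21 × (1−f)/f ≈ 7 × 21 × 1.70851 ≈ 251.15 mg.

251 mg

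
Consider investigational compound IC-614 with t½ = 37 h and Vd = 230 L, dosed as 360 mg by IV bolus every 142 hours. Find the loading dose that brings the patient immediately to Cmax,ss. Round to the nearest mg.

387 mg

f = (1/2)^(142/37) ≈ 0.069935; accumulation ratio R = 1/(1−f) ≈ 1.07519.
Loading dose to hit Cmax,ss on first dose: D_load = D_maint·R ≈ 360 × 1.07519 ≈ 387.07 mg.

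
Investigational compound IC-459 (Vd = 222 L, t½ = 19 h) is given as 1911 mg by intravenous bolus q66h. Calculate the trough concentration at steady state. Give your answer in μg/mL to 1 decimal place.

0.9 μg/mL

τ/t½ = 66/19 ≈ 3.4737, so fraction remaining f = (1/2)^(66/19) ≈ 0.0900.
At steady state, accumulation factor R = 1/(1 − e^(−kτ)) ≈ 1.0989.
Each bolus raises the concentration by D/Vd = 1911/222 ≈ 8.608 μg/mL.
Cmax,ss = C₀/(1 − f) ≈ 8.608/0.9100 ≈ 9.459 μg/mL.
Steady-state trough Cmin,ss = Cmax,ss·f ≈ 9.459 × 0.0900 ≈ 0.851 μg/mL.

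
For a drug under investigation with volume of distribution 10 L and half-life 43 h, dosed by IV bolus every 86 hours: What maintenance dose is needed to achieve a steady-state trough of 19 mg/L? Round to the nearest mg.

570 mg

τ/t½ = 86/43 ≈ 2, so f = (1/2)^(86/43) ≈ 0.250000.
Cmin,ss = (D/Vd)·f/(1−f), so D = Cmin,ss·Vd·(1−f)/f.
D = 19 × 10 × (1−f)/f ≈ 19 × 10 × 3.00000 ≈ 570.00 mg.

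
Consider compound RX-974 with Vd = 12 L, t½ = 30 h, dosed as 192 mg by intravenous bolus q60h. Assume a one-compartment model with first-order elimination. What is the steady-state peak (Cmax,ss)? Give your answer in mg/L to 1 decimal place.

21.3 mg/L

The dosing interval is 2 half-lives, so f = 2^(−2) = 0.25.
Accumulation ratio R = 1/(1 − f) = 1/0.75 = 4/3.
Single-dose peak C₀ = D/Vd = 192/12 = 16 mg/L.
Steady-state peak Cmax,ss = C₀·R = 16 × 4/3 ≈ 21.333 mg/L.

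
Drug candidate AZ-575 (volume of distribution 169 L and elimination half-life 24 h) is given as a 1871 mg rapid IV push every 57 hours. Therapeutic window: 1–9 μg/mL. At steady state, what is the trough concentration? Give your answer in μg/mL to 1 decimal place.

2.6 μg/mL

Over one 57-h interval, 57/24 ≈ 2.375 half-lives elapse, leaving f ≈ 0.1928 of each dose.
Accumulation ratio R = 1/(1 − f) ≈ 1/0.8072 ≈ 1.2389.
Each bolus raises the concentration by D/Vd = 1871/169 ≈ 11.071 μg/mL.
Cmax,ss = C₀/(1 − f) ≈ 11.071/0.8072 ≈ 13.715 μg/mL.
One interval later, Cmin,ss = Cmax,ss·e^(−kτ) ≈ 13.715 × 0.1928 ≈ 2.644 μg/mL.
Trough 2.6 μg/mL vs MEC 1 μg/mL: adequate.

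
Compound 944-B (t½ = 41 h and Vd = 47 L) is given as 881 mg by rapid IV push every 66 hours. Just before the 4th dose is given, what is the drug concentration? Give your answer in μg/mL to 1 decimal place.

8.8 μg/mL

f = (1/2)^(τ/t½) = (1/2)^(66/41) ≈ 0.3277.
C₀ = D/Vd = 881/47 ≈ 18.745 μg/mL.
Before the 4th dose, 3 doses have been given. Superposition: Cmin = C₀·(f + f² + … + f^3).
≈ 18.745 × (0.3277 + 0.1074 + 0.0352) ≈ 18.745 × 0.4703 ≈ 8.816 μg/mL.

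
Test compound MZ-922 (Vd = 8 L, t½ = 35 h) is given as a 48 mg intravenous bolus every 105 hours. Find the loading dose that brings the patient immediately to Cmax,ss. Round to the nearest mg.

55 mg

f = (1/2)^(105/35) ≈ 0.125000; accumulation ratio R = 1/(1−f) ≈ 1.14286.
Loading dose to hit Cmax,ss on first dose: D_load = D_maint·R ≈ 48 × 1.14286 ≈ 54.86 mg.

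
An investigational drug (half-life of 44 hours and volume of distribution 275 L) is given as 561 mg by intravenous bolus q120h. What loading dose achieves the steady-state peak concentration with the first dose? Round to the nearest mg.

f = (1/2)^(120/44) ≈ 0.151011; accumulation ratio R = 1/(1−f) ≈ 1.17787.
Loading dose to hit Cmax,ss on first dose: D_load = D_maint·R ≈ 561 × 1.17787 ≈ 660.79 mg.

661 mg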